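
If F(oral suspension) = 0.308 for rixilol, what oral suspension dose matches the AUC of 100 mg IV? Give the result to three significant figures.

For equal systemic exposure: F × D_ev = D_iv
D_ev = D_iv / F = 100 / 0.308 = 324.675 mg

D_oral = 325 mg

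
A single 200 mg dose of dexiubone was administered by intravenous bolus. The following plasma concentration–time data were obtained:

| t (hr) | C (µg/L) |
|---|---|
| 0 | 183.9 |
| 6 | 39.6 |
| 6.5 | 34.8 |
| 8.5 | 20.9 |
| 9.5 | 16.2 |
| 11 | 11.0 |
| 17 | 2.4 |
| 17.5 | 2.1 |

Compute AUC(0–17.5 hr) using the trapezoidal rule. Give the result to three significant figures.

AUC = 825 µg/L·hr

Trapezoidal AUC_0→17.5:
  [0→6]: (183.9+39.6)/2 × 6 = 670.5
  [6→6.5]: (39.6+34.8)/2 × 0.5 = 18.6
  [6.5→8.5]: (34.8+20.9)/2 × 2 = 55.7
  [8.5→9.5]: (20.9+16.2)/2 × 1 = 18.55
  [9.5→11]: (16.2+11.0)/2 × 1.5 = 20.4
  [11→17]: (11.0+2.4)/2 × 6 = 40.2
  [17→17.5]: (2.4+2.1)/2 × 0.5 = 1.125
  Sum = 825.075 µg/L·hr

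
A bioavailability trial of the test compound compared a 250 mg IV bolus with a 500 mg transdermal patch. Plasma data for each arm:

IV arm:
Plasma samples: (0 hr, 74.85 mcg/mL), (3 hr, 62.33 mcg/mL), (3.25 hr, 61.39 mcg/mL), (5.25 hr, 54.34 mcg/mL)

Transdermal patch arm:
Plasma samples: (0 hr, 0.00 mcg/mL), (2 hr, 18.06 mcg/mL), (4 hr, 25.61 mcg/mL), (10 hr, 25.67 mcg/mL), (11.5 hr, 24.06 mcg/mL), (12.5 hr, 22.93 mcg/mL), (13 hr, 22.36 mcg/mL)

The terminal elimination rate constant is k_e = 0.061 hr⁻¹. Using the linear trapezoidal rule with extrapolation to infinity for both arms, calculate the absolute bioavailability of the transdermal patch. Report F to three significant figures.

Trapezoidal AUC_0→5.25 (IV):
  [0→3]: (74.85+62.33)/2 × 3 = 205.77
  [3→3.25]: (62.33+61.39)/2 × 0.25 = 15.465
  [3.25→5.25]: (61.39+54.34)/2 × 2 = 115.73
  Sum = 336.965 mcg/mL·hr
IV tail: 54.34/0.061 = 890.820; AUC_iv,0→∞ = 336.965 + 890.820 = 1227.785 mcg/mL·hr
Trapezoidal AUC_0→13 (transdermal patch):
  [0→2]: (0.00+18.06)/2 × 2 = 18.06
  [2→4]: (18.06+25.61)/2 × 2 = 43.67
  [4→10]: (25.61+25.67)/2 × 6 = 153.84
  [10→11.5]: (25.67+24.06)/2 × 1.5 = 37.2975
  [11.5→12.5]: (24.06+22.93)/2 × 1 = 23.495
  [12.5→13]: (22.93+22.36)/2 × 0.5 = 11.3225
  Sum = 287.685 mcg/mL·hr
transdermal patch tail: 22.36/0.061 = 366.557; AUC_ev,0→∞ = 287.685 + 366.557 = 654.242 mcg/mL·hr
F = (AUC_ev/D_ev)/(AUC_iv/D_iv) = (654.242/500)/(1227.785/250) = 1.308484/4.91114 = 0.2664

F = 0.266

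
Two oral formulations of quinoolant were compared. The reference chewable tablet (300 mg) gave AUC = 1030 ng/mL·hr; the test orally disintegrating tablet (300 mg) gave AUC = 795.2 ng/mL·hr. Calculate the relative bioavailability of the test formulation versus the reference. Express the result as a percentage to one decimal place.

F_rel = (AUC_test/D_test) / (AUC_ref/D_ref)
      = (795.2/300) / (1030/300)
      = 2.65067 / 3.43333 = 0.7720 = 77.20%

F_rel = 77.2%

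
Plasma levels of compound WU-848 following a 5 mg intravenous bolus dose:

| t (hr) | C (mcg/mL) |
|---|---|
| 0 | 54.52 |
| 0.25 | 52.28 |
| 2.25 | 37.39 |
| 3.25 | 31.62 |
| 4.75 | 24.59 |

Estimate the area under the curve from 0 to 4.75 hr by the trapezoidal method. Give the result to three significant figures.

AUC = 180 mcg/mL·hr

Trapezoidal AUC_0→4.75:
  [0→0.25]: (54.52+52.28)/2 × 0.25 = 13.35
  [0.25→2.25]: (52.28+37.39)/2 × 2 = 89.67
  [2.25→3.25]: (37.39+31.62)/2 × 1 = 34.505
  [3.25→4.75]: (31.62+24.59)/2 × 1.5 = 42.1575
  Sum = 179.6825 mcg/mL·hr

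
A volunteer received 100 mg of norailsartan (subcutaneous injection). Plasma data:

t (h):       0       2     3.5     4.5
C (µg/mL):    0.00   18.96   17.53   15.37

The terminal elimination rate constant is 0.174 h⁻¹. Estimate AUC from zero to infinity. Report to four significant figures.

AUC = 151.1 µg/mL·h

Trapezoidal AUC_0→4.5:
  [0→2]: (0.00+18.96)/2 × 2 = 18.96
  [2→3.5]: (18.96+17.53)/2 × 1.5 = 27.3675
  [3.5→4.5]: (17.53+15.37)/2 × 1 = 16.45
  Sum = 62.7775 µg/mL·h
Extrapolated tail: C_last / k_e = 15.37 / 0.174 = 88.333
AUC_0→∞ = 62.7775 + 88.333 = 151.1105 µg/mL·h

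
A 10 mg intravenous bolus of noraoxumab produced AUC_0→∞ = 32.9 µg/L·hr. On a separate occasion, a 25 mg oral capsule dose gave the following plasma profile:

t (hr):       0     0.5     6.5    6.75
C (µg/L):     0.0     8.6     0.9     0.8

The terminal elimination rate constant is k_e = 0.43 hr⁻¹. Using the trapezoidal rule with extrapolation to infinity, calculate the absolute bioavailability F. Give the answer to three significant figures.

Trapezoidal AUC_0→6.75 (oral capsule):
  [0→0.5]: (0.0+8.6)/2 × 0.5 = 2.15
  [0.5→6.5]: (8.6+0.9)/2 × 6 = 28.5
  [6.5→6.75]: (0.9+0.8)/2 × 0.25 = 0.2125
  Sum = 30.8625 µg/L·hr
Tail: C_last/k_e = 0.8/0.43 = 1.860
AUC_0→∞ (oral capsule) = 30.8625 + 1.860 = 32.7225 µg/L·hr
F = (AUC_ev/D_ev)/(AUC_iv/D_iv) = (32.7225/25)/(32.9/10) = 1.3089/3.29 = 0.3978

F = 0.398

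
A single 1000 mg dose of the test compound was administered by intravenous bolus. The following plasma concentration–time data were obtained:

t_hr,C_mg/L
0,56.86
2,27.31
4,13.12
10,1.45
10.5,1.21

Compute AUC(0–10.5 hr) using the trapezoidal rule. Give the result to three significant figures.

AUC = 169 mg/L·hr

Trapezoidal AUC_0→10.5:
  [0→2]: (56.86+27.31)/2 × 2 = 84.17
  [2→4]: (27.31+13.12)/2 × 2 = 40.43
  [4→10]: (13.12+1.45)/2 × 6 = 43.71
  [10→10.5]: (1.45+1.21)/2 × 0.5 = 0.665
  Sum = 168.975 mg/L·hr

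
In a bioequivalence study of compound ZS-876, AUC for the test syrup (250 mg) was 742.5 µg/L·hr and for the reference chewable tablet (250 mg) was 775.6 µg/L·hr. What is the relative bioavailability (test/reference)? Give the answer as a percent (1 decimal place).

F_rel = 95.7%

F_rel = (AUC_test/D_test) / (AUC_ref/D_ref)
      = (742.5/250) / (775.6/250)
      = 2.97 / 3.1024 = 0.9573 = 95.73%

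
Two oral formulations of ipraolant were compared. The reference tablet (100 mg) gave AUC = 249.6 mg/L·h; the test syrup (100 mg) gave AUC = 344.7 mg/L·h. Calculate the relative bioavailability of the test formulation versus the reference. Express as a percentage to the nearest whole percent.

F_rel = (AUC_test/D_test) / (AUC_ref/D_ref)
      = (344.7/100) / (249.6/100)
      = 3.447 / 2.496 = 1.3810 = 138.10%

F_rel = 138%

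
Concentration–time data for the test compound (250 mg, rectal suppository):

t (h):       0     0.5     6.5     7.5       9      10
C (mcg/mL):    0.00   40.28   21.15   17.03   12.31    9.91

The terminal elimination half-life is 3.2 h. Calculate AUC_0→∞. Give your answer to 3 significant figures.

Trapezoidal AUC_0→10:
  [0→0.5]: (0.00+40.28)/2 × 0.5 = 10.07
  [0.5→6.5]: (40.28+21.15)/2 × 6 = 184.29
  [6.5→7.5]: (21.15+17.03)/2 × 1 = 19.09
  [7.5→9]: (17.03+12.31)/2 × 1.5 = 22.005
  [9→10]: (12.31+9.91)/2 × 1 = 11.11
  Sum = 246.565 mcg/mL·h
k_e = ln2 / t½ = 0.693147 / 3.2 = 0.2166 h^-1
Extrapolated tail: C_last / k_e = 9.91 / 0.2166 = 45.753
AUC_0→∞ = 246.565 + 45.753 = 292.318 mcg/mL·h

AUC = 292 mcg/mL·h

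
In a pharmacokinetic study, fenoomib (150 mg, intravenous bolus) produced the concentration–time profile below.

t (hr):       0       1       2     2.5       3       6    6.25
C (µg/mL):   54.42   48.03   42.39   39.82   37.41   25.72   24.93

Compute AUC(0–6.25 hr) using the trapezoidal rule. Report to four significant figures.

Trapezoidal AUC_0→6.25:
  [0→1]: (54.42+48.03)/2 × 1 = 51.225
  [1→2]: (48.03+42.39)/2 × 1 = 45.21
  [2→2.5]: (42.39+39.82)/2 × 0.5 = 20.5525
  [2.5→3]: (39.82+37.41)/2 × 0.5 = 19.3075
  [3→6]: (37.41+25.72)/2 × 3 = 94.695
  [6→6.25]: (25.72+24.93)/2 × 0.25 = 6.33125
  Sum = 237.32125 µg/mL·hr

AUC = 237.3 µg/mL·hr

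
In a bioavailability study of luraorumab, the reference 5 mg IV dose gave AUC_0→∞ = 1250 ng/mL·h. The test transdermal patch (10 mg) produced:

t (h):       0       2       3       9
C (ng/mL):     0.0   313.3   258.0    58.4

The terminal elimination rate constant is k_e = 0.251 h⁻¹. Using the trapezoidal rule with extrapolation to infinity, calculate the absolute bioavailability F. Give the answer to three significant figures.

Trapezoidal AUC_0→9 (transdermal patch):
  [0→2]: (0.0+313.3)/2 × 2 = 313.3
  [2→3]: (313.3+258.0)/2 × 1 = 285.65
  [3→9]: (258.0+58.4)/2 × 6 = 949.2
  Sum = 1548.15 ng/mL·h
Tail: C_last/k_e = 58.4/0.251 = 232.669
AUC_0→∞ (transdermal patch) = 1548.15 + 232.669 = 1780.819 ng/mL·h
F = (AUC_ev/D_ev)/(AUC_iv/D_iv) = (1780.819/10)/(1250/5) = 178.0819/250 = 0.7123

F = 0.712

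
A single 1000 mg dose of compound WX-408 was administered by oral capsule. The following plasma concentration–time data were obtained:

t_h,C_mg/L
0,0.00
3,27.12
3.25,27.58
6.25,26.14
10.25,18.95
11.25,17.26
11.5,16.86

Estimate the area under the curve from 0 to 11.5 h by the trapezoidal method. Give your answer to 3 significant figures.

Trapezoidal AUC_0→11.5:
  [0→3]: (0.00+27.12)/2 × 3 = 40.68
  [3→3.25]: (27.12+27.58)/2 × 0.25 = 6.8375
  [3.25→6.25]: (27.58+26.14)/2 × 3 = 80.58
  [6.25→10.25]: (26.14+18.95)/2 × 4 = 90.18
  [10.25→11.25]: (18.95+17.26)/2 × 1 = 18.105
  [11.25→11.5]: (17.26+16.86)/2 × 0.25 = 4.265
  Sum = 240.6475 mg/L·h

AUC = 241 mg/L·h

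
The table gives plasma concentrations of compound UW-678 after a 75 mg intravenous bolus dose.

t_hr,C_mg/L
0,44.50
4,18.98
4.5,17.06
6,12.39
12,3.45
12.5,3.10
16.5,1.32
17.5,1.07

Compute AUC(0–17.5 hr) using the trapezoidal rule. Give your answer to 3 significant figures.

AUC = 217 mg/L·hr

Trapezoidal AUC_0→17.5:
  [0→4]: (44.50+18.98)/2 × 4 = 126.96
  [4→4.5]: (18.98+17.06)/2 × 0.5 = 9.01
  [4.5→6]: (17.06+12.39)/2 × 1.5 = 22.0875
  [6→12]: (12.39+3.45)/2 × 6 = 47.52
  [12→12.5]: (3.45+3.10)/2 × 0.5 = 1.6375
  [12.5→16.5]: (3.10+1.32)/2 × 4 = 8.84
  [16.5→17.5]: (1.32+1.07)/2 × 1 = 1.195
  Sum = 217.25 mg/L·hr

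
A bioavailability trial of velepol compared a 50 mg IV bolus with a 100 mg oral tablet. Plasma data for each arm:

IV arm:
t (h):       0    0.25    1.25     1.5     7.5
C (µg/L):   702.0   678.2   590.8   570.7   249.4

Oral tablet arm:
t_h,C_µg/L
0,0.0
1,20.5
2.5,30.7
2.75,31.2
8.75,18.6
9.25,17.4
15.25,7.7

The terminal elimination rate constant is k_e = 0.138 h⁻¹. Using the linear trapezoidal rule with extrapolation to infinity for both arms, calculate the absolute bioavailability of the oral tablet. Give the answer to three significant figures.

F = 0.0331

Trapezoidal AUC_0→7.5 (IV):
  [0→0.25]: (702.0+678.2)/2 × 0.25 = 172.525
  [0.25→1.25]: (678.2+590.8)/2 × 1 = 634.5
  [1.25→1.5]: (590.8+570.7)/2 × 0.25 = 145.1875
  [1.5→7.5]: (570.7+249.4)/2 × 6 = 2460.3
  Sum = 3412.5125 µg/L·h
IV tail: 249.4/0.138 = 1807.246; AUC_iv,0→∞ = 3412.5125 + 1807.246 = 5219.7585 µg/L·h
Trapezoidal AUC_0→15.25 (oral tablet):
  [0→1]: (0.0+20.5)/2 × 1 = 10.25
  [1→2.5]: (20.5+30.7)/2 × 1.5 = 38.4
  [2.5→2.75]: (30.7+31.2)/2 × 0.25 = 7.7375
  [2.75→8.75]: (31.2+18.6)/2 × 6 = 149.4
  [8.75→9.25]: (18.6+17.4)/2 × 0.5 = 9.0
  [9.25→15.25]: (17.4+7.7)/2 × 6 = 75.3
  Sum = 290.0875 µg/L·h
oral tablet tail: 7.7/0.138 = 55.797; AUC_ev,0→∞ = 290.0875 + 55.797 = 345.8845 µg/L·h
F = (AUC_ev/D_ev)/(AUC_iv/D_iv) = (345.8845/100)/(5219.7585/50) = 3.458845/104.39517 = 0.0331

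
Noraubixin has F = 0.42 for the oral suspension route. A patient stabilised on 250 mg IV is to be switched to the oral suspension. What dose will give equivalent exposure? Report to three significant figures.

For equal systemic exposure: F × D_ev = D_iv
D_ev = D_iv / F = 250 / 0.42 = 595.238 mg

D_oral = 595 mg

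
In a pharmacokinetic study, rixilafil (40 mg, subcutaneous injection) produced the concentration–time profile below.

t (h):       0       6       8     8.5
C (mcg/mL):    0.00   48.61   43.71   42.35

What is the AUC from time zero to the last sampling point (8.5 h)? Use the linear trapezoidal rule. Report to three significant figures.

Trapezoidal AUC_0→8.5:
  [0→6]: (0.00+48.61)/2 × 6 = 145.83
  [6→8]: (48.61+43.71)/2 × 2 = 92.32
  [8→8.5]: (43.71+42.35)/2 × 0.5 = 21.515
  Sum = 259.665 mcg/mL·h

AUC = 260 mcg/mL·h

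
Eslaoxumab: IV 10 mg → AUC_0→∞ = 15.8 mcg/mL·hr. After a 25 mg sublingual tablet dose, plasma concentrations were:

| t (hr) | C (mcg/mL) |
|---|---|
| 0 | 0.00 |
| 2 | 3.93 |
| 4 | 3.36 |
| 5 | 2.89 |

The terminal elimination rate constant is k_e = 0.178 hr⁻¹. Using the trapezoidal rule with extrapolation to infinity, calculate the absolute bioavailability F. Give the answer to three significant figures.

F = 0.774

Trapezoidal AUC_0→5 (sublingual tablet):
  [0→2]: (0.00+3.93)/2 × 2 = 3.93
  [2→4]: (3.93+3.36)/2 × 2 = 7.29
  [4→5]: (3.36+2.89)/2 × 1 = 3.125
  Sum = 14.345 mcg/mL·hr
Tail: C_last/k_e = 2.89/0.178 = 16.236
AUC_0→∞ (sublingual tablet) = 14.345 + 16.236 = 30.581 mcg/mL·hr
F = (AUC_ev/D_ev)/(AUC_iv/D_iv) = (30.581/25)/(15.8/10) = 1.22324/1.58 = 0.7742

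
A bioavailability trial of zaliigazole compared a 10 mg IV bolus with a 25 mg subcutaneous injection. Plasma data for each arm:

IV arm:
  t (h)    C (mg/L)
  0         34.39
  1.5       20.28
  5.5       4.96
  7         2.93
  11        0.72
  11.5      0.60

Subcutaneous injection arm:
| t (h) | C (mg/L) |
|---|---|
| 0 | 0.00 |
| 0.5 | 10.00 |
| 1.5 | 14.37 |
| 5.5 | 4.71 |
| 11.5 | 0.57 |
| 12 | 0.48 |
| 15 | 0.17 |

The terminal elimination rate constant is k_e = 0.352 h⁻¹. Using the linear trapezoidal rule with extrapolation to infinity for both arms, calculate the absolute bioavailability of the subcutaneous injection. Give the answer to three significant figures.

F = 0.264

Trapezoidal AUC_0→11.5 (IV):
  [0→1.5]: (34.39+20.28)/2 × 1.5 = 41.0025
  [1.5→5.5]: (20.28+4.96)/2 × 4 = 50.48
  [5.5→7]: (4.96+2.93)/2 × 1.5 = 5.9175
  [7→11]: (2.93+0.72)/2 × 4 = 7.3
  [11→11.5]: (0.72+0.60)/2 × 0.5 = 0.33
  Sum = 105.03 mg/L·h
IV tail: 0.60/0.352 = 1.705; AUC_iv,0→∞ = 105.03 + 1.705 = 106.735 mg/L·h
Trapezoidal AUC_0→15 (subcutaneous injection):
  [0→0.5]: (0.00+10.00)/2 × 0.5 = 2.5
  [0.5→1.5]: (10.00+14.37)/2 × 1 = 12.185
  [1.5→5.5]: (14.37+4.71)/2 × 4 = 38.16
  [5.5→11.5]: (4.71+0.57)/2 × 6 = 15.84
  [11.5→12]: (0.57+0.48)/2 × 0.5 = 0.2625
  [12→15]: (0.48+0.17)/2 × 3 = 0.975
  Sum = 69.9225 mg/L·h
subcutaneous injection tail: 0.17/0.352 = 0.483; AUC_ev,0→∞ = 69.9225 + 0.483 = 70.4055 mg/L·h
F = (AUC_ev/D_ev)/(AUC_iv/D_iv) = (70.4055/25)/(106.735/10) = 2.81622/10.6735 = 0.2639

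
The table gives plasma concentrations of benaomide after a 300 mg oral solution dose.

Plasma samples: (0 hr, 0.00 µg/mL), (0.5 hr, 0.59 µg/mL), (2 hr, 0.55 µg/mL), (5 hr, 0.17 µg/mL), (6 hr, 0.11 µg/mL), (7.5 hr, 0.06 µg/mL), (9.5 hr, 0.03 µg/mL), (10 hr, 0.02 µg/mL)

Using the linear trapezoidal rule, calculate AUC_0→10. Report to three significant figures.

AUC = 2.45 µg/mL·hr

Trapezoidal AUC_0→10:
  [0→0.5]: (0.00+0.59)/2 × 0.5 = 0.1475
  [0.5→2]: (0.59+0.55)/2 × 1.5 = 0.855
  [2→5]: (0.55+0.17)/2 × 3 = 1.08
  [5→6]: (0.17+0.11)/2 × 1 = 0.14
  [6→7.5]: (0.11+0.06)/2 × 1.5 = 0.1275
  [7.5→9.5]: (0.06+0.03)/2 × 2 = 0.09
  [9.5→10]: (0.03+0.02)/2 × 0.5 = 0.0125
  Sum = 2.4525 µg/mL·hr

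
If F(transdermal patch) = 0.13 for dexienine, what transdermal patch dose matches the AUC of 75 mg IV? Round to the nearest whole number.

For equal systemic exposure: F × D_ev = D_iv
D_ev = D_iv / F = 75 / 0.13 = 576.923 mg

D_transdermal = 577 mg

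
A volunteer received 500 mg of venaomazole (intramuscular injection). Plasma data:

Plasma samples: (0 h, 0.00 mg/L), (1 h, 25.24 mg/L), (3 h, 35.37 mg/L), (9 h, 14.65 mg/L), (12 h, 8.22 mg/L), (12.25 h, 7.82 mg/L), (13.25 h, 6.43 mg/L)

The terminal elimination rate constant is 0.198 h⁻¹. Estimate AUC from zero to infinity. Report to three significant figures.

Trapezoidal AUC_0→13.25:
  [0→1]: (0.00+25.24)/2 × 1 = 12.62
  [1→3]: (25.24+35.37)/2 × 2 = 60.61
  [3→9]: (35.37+14.65)/2 × 6 = 150.06
  [9→12]: (14.65+8.22)/2 × 3 = 34.305
  [12→12.25]: (8.22+7.82)/2 × 0.25 = 2.005
  [12.25→13.25]: (7.82+6.43)/2 × 1 = 7.125
  Sum = 266.725 mg/L·h
Extrapolated tail: C_last / k_e = 6.43 / 0.198 = 32.475
AUC_0→∞ = 266.725 + 32.475 = 299.2 mg/L·h

AUC = 299 mg/L·h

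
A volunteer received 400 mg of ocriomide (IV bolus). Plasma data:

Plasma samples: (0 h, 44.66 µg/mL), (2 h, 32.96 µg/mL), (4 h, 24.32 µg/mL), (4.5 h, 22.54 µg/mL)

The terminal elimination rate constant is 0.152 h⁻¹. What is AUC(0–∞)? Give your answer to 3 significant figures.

Trapezoidal AUC_0→4.5:
  [0→2]: (44.66+32.96)/2 × 2 = 77.62
  [2→4]: (32.96+24.32)/2 × 2 = 57.28
  [4→4.5]: (24.32+22.54)/2 × 0.5 = 11.715
  Sum = 146.615 µg/mL·h
Extrapolated tail: C_last / k_e = 22.54 / 0.152 = 148.289
AUC_0→∞ = 146.615 + 148.289 = 294.904 µg/mL·h

AUC = 295 µg/mL·h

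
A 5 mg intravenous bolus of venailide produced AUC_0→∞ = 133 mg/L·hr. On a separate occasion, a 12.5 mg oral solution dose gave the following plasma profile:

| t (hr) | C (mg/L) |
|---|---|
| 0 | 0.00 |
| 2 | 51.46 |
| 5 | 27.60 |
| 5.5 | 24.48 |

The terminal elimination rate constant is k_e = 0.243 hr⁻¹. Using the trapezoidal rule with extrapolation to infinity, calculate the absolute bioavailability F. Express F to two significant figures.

Trapezoidal AUC_0→5.5 (oral solution):
  [0→2]: (0.00+51.46)/2 × 2 = 51.46
  [2→5]: (51.46+27.60)/2 × 3 = 118.59
  [5→5.5]: (27.60+24.48)/2 × 0.5 = 13.02
  Sum = 183.07 mg/L·hr
Tail: C_last/k_e = 24.48/0.243 = 100.741
AUC_0→∞ (oral solution) = 183.07 + 100.741 = 283.811 mg/L·hr
F = (AUC_ev/D_ev)/(AUC_iv/D_iv) = (283.811/12.5)/(133/5) = 22.70488/26.6 = 0.8536

F = 0.85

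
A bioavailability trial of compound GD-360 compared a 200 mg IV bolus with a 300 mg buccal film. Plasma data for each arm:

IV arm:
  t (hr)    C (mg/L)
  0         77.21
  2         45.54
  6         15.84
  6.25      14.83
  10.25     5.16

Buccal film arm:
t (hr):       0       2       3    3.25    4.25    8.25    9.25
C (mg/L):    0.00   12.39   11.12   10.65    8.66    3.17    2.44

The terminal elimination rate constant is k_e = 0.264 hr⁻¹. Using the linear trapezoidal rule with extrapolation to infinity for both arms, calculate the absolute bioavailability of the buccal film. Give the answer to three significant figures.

Trapezoidal AUC_0→10.25 (IV):
  [0→2]: (77.21+45.54)/2 × 2 = 122.75
  [2→6]: (45.54+15.84)/2 × 4 = 122.76
  [6→6.25]: (15.84+14.83)/2 × 0.25 = 3.83375
  [6.25→10.25]: (14.83+5.16)/2 × 4 = 39.98
  Sum = 289.32375 mg/L·hr
IV tail: 5.16/0.264 = 19.545; AUC_iv,0→∞ = 289.32375 + 19.545 = 308.86875 mg/L·hr
Trapezoidal AUC_0→9.25 (buccal film):
  [0→2]: (0.00+12.39)/2 × 2 = 12.39
  [2→3]: (12.39+11.12)/2 × 1 = 11.755
  [3→3.25]: (11.12+10.65)/2 × 0.25 = 2.72125
  [3.25→4.25]: (10.65+8.66)/2 × 1 = 9.655
  [4.25→8.25]: (8.66+3.17)/2 × 4 = 23.66
  [8.25→9.25]: (3.17+2.44)/2 × 1 = 2.805
  Sum = 62.98625 mg/L·hr
buccal film tail: 2.44/0.264 = 9.242; AUC_ev,0→∞ = 62.98625 + 9.242 = 72.22825 mg/L·hr
F = (AUC_ev/D_ev)/(AUC_iv/D_iv) = (72.22825/300)/(308.86875/200) = 0.240761/1.54434 = 0.1559

F = 0.156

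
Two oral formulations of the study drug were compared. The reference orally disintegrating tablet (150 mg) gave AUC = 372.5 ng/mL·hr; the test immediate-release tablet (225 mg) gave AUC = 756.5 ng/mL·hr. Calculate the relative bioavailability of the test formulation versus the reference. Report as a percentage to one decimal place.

F_rel = 135.4%

F_rel = (AUC_test/D_test) / (AUC_ref/D_ref)
      = (756.5/225) / (372.5/150)
      = 3.36222 / 2.48333 = 1.3539 = 135.39%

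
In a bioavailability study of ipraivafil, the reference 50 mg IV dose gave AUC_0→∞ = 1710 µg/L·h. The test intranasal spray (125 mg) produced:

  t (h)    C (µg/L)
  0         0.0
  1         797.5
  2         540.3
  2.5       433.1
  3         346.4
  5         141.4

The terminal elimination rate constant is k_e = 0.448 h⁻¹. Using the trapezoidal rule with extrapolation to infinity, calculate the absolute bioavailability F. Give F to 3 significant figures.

F = 0.540

Trapezoidal AUC_0→5 (intranasal spray):
  [0→1]: (0.0+797.5)/2 × 1 = 398.75
  [1→2]: (797.5+540.3)/2 × 1 = 668.9
  [2→2.5]: (540.3+433.1)/2 × 0.5 = 243.35
  [2.5→3]: (433.1+346.4)/2 × 0.5 = 194.875
  [3→5]: (346.4+141.4)/2 × 2 = 487.8
  Sum = 1993.675 µg/L·h
Tail: C_last/k_e = 141.4/0.448 = 315.625
AUC_0→∞ (intranasal spray) = 1993.675 + 315.625 = 2309.3 µg/L·h
F = (AUC_ev/D_ev)/(AUC_iv/D_iv) = (2309.3/125)/(1710/50) = 18.4744/34.2 = 0.5402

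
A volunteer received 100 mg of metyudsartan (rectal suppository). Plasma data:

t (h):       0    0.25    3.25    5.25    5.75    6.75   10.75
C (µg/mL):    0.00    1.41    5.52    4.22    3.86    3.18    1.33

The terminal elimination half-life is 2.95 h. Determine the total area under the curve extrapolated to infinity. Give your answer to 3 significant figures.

AUC = 40.5 µg/mL·h

Trapezoidal AUC_0→10.75:
  [0→0.25]: (0.00+1.41)/2 × 0.25 = 0.17625
  [0.25→3.25]: (1.41+5.52)/2 × 3 = 10.395
  [3.25→5.25]: (5.52+4.22)/2 × 2 = 9.74
  [5.25→5.75]: (4.22+3.86)/2 × 0.5 = 2.02
  [5.75→6.75]: (3.86+3.18)/2 × 1 = 3.52
  [6.75→10.75]: (3.18+1.33)/2 × 4 = 9.02
  Sum = 34.87125 µg/mL·h
k_e = ln2 / t½ = 0.693147 / 2.95 = 0.2350 h^-1
Extrapolated tail: C_last / k_e = 1.33 / 0.235 = 5.660
AUC_0→∞ = 34.87125 + 5.660 = 40.53125 µg/mL·h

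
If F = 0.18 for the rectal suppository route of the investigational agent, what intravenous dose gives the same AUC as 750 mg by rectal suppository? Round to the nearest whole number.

D_iv = 135 mg

Systemic exposure from an extravascular dose = F × D_ev, so the equivalent IV dose is F × D_ev.
D_iv = F × D_ev = 0.18 × 750 = 135 mg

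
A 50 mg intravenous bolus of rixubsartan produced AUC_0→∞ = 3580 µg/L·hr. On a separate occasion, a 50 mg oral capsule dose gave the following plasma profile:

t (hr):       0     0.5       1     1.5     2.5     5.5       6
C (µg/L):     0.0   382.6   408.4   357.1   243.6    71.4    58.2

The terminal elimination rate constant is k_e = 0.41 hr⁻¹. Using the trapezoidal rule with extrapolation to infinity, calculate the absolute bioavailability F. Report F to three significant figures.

F = 0.400

Trapezoidal AUC_0→6 (oral capsule):
  [0→0.5]: (0.0+382.6)/2 × 0.5 = 95.65
  [0.5→1]: (382.6+408.4)/2 × 0.5 = 197.75
  [1→1.5]: (408.4+357.1)/2 × 0.5 = 191.375
  [1.5→2.5]: (357.1+243.6)/2 × 1 = 300.35
  [2.5→5.5]: (243.6+71.4)/2 × 3 = 472.5
  [5.5→6]: (71.4+58.2)/2 × 0.5 = 32.4
  Sum = 1290.025 µg/L·hr
Tail: C_last/k_e = 58.2/0.41 = 141.951
AUC_0→∞ (oral capsule) = 1290.025 + 141.951 = 1431.976 µg/L·hr
F = (AUC_ev/D_ev)/(AUC_iv/D_iv) = (1431.976/50)/(3580/50) = 28.63952/71.6 = 0.4000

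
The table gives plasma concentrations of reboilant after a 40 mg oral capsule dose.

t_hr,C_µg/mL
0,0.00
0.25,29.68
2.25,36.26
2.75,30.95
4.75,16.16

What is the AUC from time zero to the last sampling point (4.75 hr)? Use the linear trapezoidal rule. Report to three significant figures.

AUC = 134 µg/mL·hr

Trapezoidal AUC_0→4.75:
  [0→0.25]: (0.00+29.68)/2 × 0.25 = 3.71
  [0.25→2.25]: (29.68+36.26)/2 × 2 = 65.94
  [2.25→2.75]: (36.26+30.95)/2 × 0.5 = 16.8025
  [2.75→4.75]: (30.95+16.16)/2 × 2 = 47.11
  Sum = 133.5625 µg/mL·hr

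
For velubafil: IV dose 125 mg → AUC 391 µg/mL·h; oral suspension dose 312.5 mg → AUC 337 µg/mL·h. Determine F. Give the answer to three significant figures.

F = (AUC_ev / D_ev) / (AUC_iv / D_iv)
  = (337/312.5) / (391/125)
  = 1.0784 / 3.128 = 0.3448

F = 0.345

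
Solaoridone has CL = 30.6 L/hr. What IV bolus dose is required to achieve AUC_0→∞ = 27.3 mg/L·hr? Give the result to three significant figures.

Dose_iv = CL × AUC_0→∞
     = 30.6 × 27.3 = 835.38 mg

Dose = 835 mg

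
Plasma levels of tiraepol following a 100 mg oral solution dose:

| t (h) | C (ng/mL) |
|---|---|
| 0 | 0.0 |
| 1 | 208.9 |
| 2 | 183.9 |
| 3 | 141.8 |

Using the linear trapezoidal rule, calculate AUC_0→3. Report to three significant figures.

AUC = 464 ng/mL·h

Trapezoidal AUC_0→3:
  [0→1]: (0.0+208.9)/2 × 1 = 104.45
  [1→2]: (208.9+183.9)/2 × 1 = 196.4
  [2→3]: (183.9+141.8)/2 × 1 = 162.85
  Sum = 463.7 ng/mL·h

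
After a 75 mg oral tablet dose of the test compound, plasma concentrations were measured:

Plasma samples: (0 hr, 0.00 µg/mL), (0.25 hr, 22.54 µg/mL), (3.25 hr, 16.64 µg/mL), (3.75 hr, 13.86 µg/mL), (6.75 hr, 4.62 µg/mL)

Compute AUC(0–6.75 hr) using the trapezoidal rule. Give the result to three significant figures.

Trapezoidal AUC_0→6.75:
  [0→0.25]: (0.00+22.54)/2 × 0.25 = 2.8175
  [0.25→3.25]: (22.54+16.64)/2 × 3 = 58.77
  [3.25→3.75]: (16.64+13.86)/2 × 0.5 = 7.625
  [3.75→6.75]: (13.86+4.62)/2 × 3 = 27.72
  Sum = 96.9325 µg/mL·hr

AUC = 96.9 µg/mL·hr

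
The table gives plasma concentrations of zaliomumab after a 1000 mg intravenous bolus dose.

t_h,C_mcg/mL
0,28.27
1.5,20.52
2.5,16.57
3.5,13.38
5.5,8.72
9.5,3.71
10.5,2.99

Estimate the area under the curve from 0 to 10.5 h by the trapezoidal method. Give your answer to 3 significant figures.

AUC = 120 mcg/mL·h

Trapezoidal AUC_0→10.5:
  [0→1.5]: (28.27+20.52)/2 × 1.5 = 36.5925
  [1.5→2.5]: (20.52+16.57)/2 × 1 = 18.545
  [2.5→3.5]: (16.57+13.38)/2 × 1 = 14.975
  [3.5→5.5]: (13.38+8.72)/2 × 2 = 22.1
  [5.5→9.5]: (8.72+3.71)/2 × 4 = 24.86
  [9.5→10.5]: (3.71+2.99)/2 × 1 = 3.35
  Sum = 120.4225 mcg/mL·h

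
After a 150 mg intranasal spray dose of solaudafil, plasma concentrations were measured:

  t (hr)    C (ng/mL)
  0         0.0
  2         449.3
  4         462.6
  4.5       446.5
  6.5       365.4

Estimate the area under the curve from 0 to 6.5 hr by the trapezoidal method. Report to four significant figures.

Trapezoidal AUC_0→6.5:
  [0→2]: (0.0+449.3)/2 × 2 = 449.3
  [2→4]: (449.3+462.6)/2 × 2 = 911.9
  [4→4.5]: (462.6+446.5)/2 × 0.5 = 227.275
  [4.5→6.5]: (446.5+365.4)/2 × 2 = 811.9
  Sum = 2400.375 ng/mL·hr

AUC = 2400 ng/mL·hr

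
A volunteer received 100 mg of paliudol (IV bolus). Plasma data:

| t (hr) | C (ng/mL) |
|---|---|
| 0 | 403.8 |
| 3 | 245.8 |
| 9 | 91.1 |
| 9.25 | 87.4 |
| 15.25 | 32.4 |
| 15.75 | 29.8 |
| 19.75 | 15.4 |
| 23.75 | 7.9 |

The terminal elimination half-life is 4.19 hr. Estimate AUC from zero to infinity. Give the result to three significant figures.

Trapezoidal AUC_0→23.75:
  [0→3]: (403.8+245.8)/2 × 3 = 974.4
  [3→9]: (245.8+91.1)/2 × 6 = 1010.7
  [9→9.25]: (91.1+87.4)/2 × 0.25 = 22.3125
  [9.25→15.25]: (87.4+32.4)/2 × 6 = 359.4
  [15.25→15.75]: (32.4+29.8)/2 × 0.5 = 15.55
  [15.75→19.75]: (29.8+15.4)/2 × 4 = 90.4
  [19.75→23.75]: (15.4+7.9)/2 × 4 = 46.6
  Sum = 2519.3625 ng/mL·hr
k_e = ln2 / t½ = 0.693147 / 4.19 = 0.1654 hr^-1
Extrapolated tail: C_last / k_e = 7.9 / 0.1654 = 47.763
AUC_0→∞ = 2519.3625 + 47.763 = 2567.1255 ng/mL·hr

AUC = 2570 ng/mL·hr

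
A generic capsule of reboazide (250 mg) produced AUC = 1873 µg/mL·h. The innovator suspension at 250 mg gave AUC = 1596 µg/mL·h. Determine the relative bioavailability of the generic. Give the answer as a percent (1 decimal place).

F_rel = (AUC_test/D_test) / (AUC_ref/D_ref)
      = (1873/250) / (1596/250)
      = 7.492 / 6.384 = 1.1736 = 117.36%

F_rel = 117.4%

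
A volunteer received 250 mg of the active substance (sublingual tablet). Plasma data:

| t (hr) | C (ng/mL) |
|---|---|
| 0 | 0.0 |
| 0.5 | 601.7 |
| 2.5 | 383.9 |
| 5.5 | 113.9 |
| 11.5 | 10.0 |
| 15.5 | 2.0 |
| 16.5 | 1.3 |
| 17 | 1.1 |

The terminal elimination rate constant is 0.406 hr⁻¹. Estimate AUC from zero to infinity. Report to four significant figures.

AUC = 2283 ng/mL·hr

Trapezoidal AUC_0→17:
  [0→0.5]: (0.0+601.7)/2 × 0.5 = 150.425
  [0.5→2.5]: (601.7+383.9)/2 × 2 = 985.6
  [2.5→5.5]: (383.9+113.9)/2 × 3 = 746.7
  [5.5→11.5]: (113.9+10.0)/2 × 6 = 371.7
  [11.5→15.5]: (10.0+2.0)/2 × 4 = 24.0
  [15.5→16.5]: (2.0+1.3)/2 × 1 = 1.65
  [16.5→17]: (1.3+1.1)/2 × 0.5 = 0.6
  Sum = 2280.675 ng/mL·hr
Extrapolated tail: C_last / k_e = 1.1 / 0.406 = 2.709
AUC_0→∞ = 2280.675 + 2.709 = 2283.384 ng/mL·hr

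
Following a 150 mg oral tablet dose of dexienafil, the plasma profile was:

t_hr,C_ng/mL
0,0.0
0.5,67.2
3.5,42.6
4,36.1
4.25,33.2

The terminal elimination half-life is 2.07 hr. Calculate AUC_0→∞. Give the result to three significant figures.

Trapezoidal AUC_0→4.25:
  [0→0.5]: (0.0+67.2)/2 × 0.5 = 16.8
  [0.5→3.5]: (67.2+42.6)/2 × 3 = 164.7
  [3.5→4]: (42.6+36.1)/2 × 0.5 = 19.675
  [4→4.25]: (36.1+33.2)/2 × 0.25 = 8.6625
  Sum = 209.8375 ng/mL·hr
k_e = ln2 / t½ = 0.693147 / 2.07 = 0.3349 hr^-1
Extrapolated tail: C_last / k_e = 33.2 / 0.3349 = 99.134
AUC_0→∞ = 209.8375 + 99.134 = 308.9715 ng/mL·hr

AUC = 309 ng/mL·hr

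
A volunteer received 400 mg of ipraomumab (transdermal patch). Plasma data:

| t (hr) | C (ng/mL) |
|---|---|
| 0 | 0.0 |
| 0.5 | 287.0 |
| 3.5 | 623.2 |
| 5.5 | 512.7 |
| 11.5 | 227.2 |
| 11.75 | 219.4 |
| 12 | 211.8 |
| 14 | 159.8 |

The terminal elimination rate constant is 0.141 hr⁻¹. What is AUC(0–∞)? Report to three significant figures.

AUC = 6410 ng/mL·hr

Trapezoidal AUC_0→14:
  [0→0.5]: (0.0+287.0)/2 × 0.5 = 71.75
  [0.5→3.5]: (287.0+623.2)/2 × 3 = 1365.3
  [3.5→5.5]: (623.2+512.7)/2 × 2 = 1135.9
  [5.5→11.5]: (512.7+227.2)/2 × 6 = 2219.7
  [11.5→11.75]: (227.2+219.4)/2 × 0.25 = 55.825
  [11.75→12]: (219.4+211.8)/2 × 0.25 = 53.9
  [12→14]: (211.8+159.8)/2 × 2 = 371.6
  Sum = 5273.975 ng/mL·hr
Extrapolated tail: C_last / k_e = 159.8 / 0.141 = 1133.333
AUC_0→∞ = 5273.975 + 1133.333 = 6407.308 ng/mL·hr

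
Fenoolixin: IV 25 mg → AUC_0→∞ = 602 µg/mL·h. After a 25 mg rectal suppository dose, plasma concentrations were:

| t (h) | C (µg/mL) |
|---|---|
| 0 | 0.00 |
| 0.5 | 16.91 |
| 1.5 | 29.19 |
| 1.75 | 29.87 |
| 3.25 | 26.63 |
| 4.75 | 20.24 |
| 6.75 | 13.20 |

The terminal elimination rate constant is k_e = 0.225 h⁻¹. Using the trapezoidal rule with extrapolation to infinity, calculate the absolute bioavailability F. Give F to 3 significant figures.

F = 0.339

Trapezoidal AUC_0→6.75 (rectal suppository):
  [0→0.5]: (0.00+16.91)/2 × 0.5 = 4.2275
  [0.5→1.5]: (16.91+29.19)/2 × 1 = 23.05
  [1.5→1.75]: (29.19+29.87)/2 × 0.25 = 7.3825
  [1.75→3.25]: (29.87+26.63)/2 × 1.5 = 42.375
  [3.25→4.75]: (26.63+20.24)/2 × 1.5 = 35.1525
  [4.75→6.75]: (20.24+13.20)/2 × 2 = 33.44
  Sum = 145.6275 µg/mL·h
Tail: C_last/k_e = 13.20/0.225 = 58.667
AUC_0→∞ (rectal suppository) = 145.6275 + 58.667 = 204.2945 µg/mL·h
F = (AUC_ev/D_ev)/(AUC_iv/D_iv) = (204.2945/25)/(602/25) = 8.17178/24.08 = 0.3394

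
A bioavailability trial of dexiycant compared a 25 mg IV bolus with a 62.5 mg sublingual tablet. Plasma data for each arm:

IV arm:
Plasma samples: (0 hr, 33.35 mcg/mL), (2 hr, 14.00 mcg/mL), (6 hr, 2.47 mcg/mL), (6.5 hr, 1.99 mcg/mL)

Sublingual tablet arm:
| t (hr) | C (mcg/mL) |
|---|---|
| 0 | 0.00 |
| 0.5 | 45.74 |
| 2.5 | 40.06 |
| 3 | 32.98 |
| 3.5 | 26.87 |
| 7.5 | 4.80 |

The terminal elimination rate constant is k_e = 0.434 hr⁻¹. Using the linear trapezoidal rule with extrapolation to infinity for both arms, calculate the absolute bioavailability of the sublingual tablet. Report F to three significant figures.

Trapezoidal AUC_0→6.5 (IV):
  [0→2]: (33.35+14.00)/2 × 2 = 47.35
  [2→6]: (14.00+2.47)/2 × 4 = 32.94
  [6→6.5]: (2.47+1.99)/2 × 0.5 = 1.115
  Sum = 81.405 mcg/mL·hr
IV tail: 1.99/0.434 = 4.585; AUC_iv,0→∞ = 81.405 + 4.585 = 85.99 mcg/mL·hr
Trapezoidal AUC_0→7.5 (sublingual tablet):
  [0→0.5]: (0.00+45.74)/2 × 0.5 = 11.435
  [0.5→2.5]: (45.74+40.06)/2 × 2 = 85.8
  [2.5→3]: (40.06+32.98)/2 × 0.5 = 18.26
  [3→3.5]: (32.98+26.87)/2 × 0.5 = 14.9625
  [3.5→7.5]: (26.87+4.80)/2 × 4 = 63.34
  Sum = 193.7975 mcg/mL·hr
sublingual tablet tail: 4.80/0.434 = 11.060; AUC_ev,0→∞ = 193.7975 + 11.060 = 204.8575 mcg/mL·hr
F = (AUC_ev/D_ev)/(AUC_iv/D_iv) = (204.8575/62.5)/(85.99/25) = 3.27772/3.4396 = 0.9529

F = 0.953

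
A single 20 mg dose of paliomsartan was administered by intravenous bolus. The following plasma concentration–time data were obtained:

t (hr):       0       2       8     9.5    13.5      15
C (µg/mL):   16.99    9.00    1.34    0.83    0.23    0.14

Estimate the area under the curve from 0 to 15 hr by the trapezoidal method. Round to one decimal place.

Trapezoidal AUC_0→15:
  [0→2]: (16.99+9.00)/2 × 2 = 25.99
  [2→8]: (9.00+1.34)/2 × 6 = 31.02
  [8→9.5]: (1.34+0.83)/2 × 1.5 = 1.6275
  [9.5→13.5]: (0.83+0.23)/2 × 4 = 2.12
  [13.5→15]: (0.23+0.14)/2 × 1.5 = 0.2775
  Sum = 61.035 µg/mL·hr

AUC = 61.0 µg/mL·hr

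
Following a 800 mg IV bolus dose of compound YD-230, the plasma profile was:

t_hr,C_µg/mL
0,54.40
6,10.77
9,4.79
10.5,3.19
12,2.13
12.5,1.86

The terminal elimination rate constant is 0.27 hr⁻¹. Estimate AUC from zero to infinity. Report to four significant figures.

Trapezoidal AUC_0→12.5:
  [0→6]: (54.40+10.77)/2 × 6 = 195.51
  [6→9]: (10.77+4.79)/2 × 3 = 23.34
  [9→10.5]: (4.79+3.19)/2 × 1.5 = 5.985
  [10.5→12]: (3.19+2.13)/2 × 1.5 = 3.99
  [12→12.5]: (2.13+1.86)/2 × 0.5 = 0.9975
  Sum = 229.8225 µg/mL·hr
Extrapolated tail: C_last / k_e = 1.86 / 0.27 = 6.889
AUC_0→∞ = 229.8225 + 6.889 = 236.7115 µg/mL·hr

AUC = 236.7 µg/mL·hr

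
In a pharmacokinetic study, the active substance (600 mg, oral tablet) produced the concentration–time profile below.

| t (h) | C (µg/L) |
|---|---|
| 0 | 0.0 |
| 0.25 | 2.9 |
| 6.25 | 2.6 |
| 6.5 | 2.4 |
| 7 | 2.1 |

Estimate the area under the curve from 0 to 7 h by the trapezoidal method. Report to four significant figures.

Trapezoidal AUC_0→7:
  [0→0.25]: (0.0+2.9)/2 × 0.25 = 0.3625
  [0.25→6.25]: (2.9+2.6)/2 × 6 = 16.5
  [6.25→6.5]: (2.6+2.4)/2 × 0.25 = 0.625
  [6.5→7]: (2.4+2.1)/2 × 0.5 = 1.125
  Sum = 18.6125 µg/L·h

AUC = 18.61 µg/L·h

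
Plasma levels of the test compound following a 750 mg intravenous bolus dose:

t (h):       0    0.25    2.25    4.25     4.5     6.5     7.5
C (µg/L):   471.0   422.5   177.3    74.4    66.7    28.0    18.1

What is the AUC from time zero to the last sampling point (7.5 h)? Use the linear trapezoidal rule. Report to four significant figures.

AUC = 1099 µg/L·h

Trapezoidal AUC_0→7.5:
  [0→0.25]: (471.0+422.5)/2 × 0.25 = 111.6875
  [0.25→2.25]: (422.5+177.3)/2 × 2 = 599.8
  [2.25→4.25]: (177.3+74.4)/2 × 2 = 251.7
  [4.25→4.5]: (74.4+66.7)/2 × 0.25 = 17.6375
  [4.5→6.5]: (66.7+28.0)/2 × 2 = 94.7
  [6.5→7.5]: (28.0+18.1)/2 × 1 = 23.05
  Sum = 1098.575 µg/L·h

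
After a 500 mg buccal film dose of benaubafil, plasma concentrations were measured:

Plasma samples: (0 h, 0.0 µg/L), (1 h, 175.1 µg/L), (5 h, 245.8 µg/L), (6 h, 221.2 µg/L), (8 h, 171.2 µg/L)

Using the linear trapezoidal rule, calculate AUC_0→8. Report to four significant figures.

AUC = 1555 µg/L·h

Trapezoidal AUC_0→8:
  [0→1]: (0.0+175.1)/2 × 1 = 87.55
  [1→5]: (175.1+245.8)/2 × 4 = 841.8
  [5→6]: (245.8+221.2)/2 × 1 = 233.5
  [6→8]: (221.2+171.2)/2 × 2 = 392.4
  Sum = 1555.25 µg/L·h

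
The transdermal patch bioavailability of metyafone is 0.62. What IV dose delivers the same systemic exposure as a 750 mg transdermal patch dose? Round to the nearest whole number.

Systemic exposure from an extravascular dose = F × D_ev, so the equivalent IV dose is F × D_ev.
D_iv = F × D_ev = 0.62 × 750 = 465 mg

D_iv = 465 mg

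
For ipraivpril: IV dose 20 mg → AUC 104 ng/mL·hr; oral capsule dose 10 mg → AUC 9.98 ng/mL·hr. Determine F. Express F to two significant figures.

F = (AUC_ev / D_ev) / (AUC_iv / D_iv)
  = (9.98/10) / (104/20)
  = 0.998 / 5.2 = 0.1919

F = 0.19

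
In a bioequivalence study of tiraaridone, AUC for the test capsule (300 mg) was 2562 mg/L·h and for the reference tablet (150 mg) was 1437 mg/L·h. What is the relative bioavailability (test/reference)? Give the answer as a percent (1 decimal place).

F_rel = 89.1%

F_rel = (AUC_test/D_test) / (AUC_ref/D_ref)
      = (2562/300) / (1437/150)
      = 8.54 / 9.58 = 0.8914 = 89.14%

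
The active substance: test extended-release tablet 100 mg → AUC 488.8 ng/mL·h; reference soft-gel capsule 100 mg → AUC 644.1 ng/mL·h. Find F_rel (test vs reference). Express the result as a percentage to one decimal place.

F_rel = (AUC_test/D_test) / (AUC_ref/D_ref)
      = (488.8/100) / (644.1/100)
      = 4.888 / 6.441 = 0.7589 = 75.89%

F_rel = 75.9%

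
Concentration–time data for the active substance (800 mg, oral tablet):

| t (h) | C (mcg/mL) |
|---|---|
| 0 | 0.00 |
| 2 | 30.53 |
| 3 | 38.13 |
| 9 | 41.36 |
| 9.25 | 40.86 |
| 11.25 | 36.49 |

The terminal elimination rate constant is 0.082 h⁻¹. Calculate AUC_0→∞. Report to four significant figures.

Trapezoidal AUC_0→11.25:
  [0→2]: (0.00+30.53)/2 × 2 = 30.53
  [2→3]: (30.53+38.13)/2 × 1 = 34.33
  [3→9]: (38.13+41.36)/2 × 6 = 238.47
  [9→9.25]: (41.36+40.86)/2 × 0.25 = 10.2775
  [9.25→11.25]: (40.86+36.49)/2 × 2 = 77.35
  Sum = 390.9575 mcg/mL·h
Extrapolated tail: C_last / k_e = 36.49 / 0.082 = 445.000
AUC_0→∞ = 390.9575 + 445.000 = 835.9575 mcg/mL·h

AUC = 836.0 mcg/mL·h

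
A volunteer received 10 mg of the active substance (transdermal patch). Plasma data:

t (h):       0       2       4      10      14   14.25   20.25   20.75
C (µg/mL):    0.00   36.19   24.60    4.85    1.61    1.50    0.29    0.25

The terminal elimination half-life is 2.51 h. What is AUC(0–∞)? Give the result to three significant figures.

Trapezoidal AUC_0→20.75:
  [0→2]: (0.00+36.19)/2 × 2 = 36.19
  [2→4]: (36.19+24.60)/2 × 2 = 60.79
  [4→10]: (24.60+4.85)/2 × 6 = 88.35
  [10→14]: (4.85+1.61)/2 × 4 = 12.92
  [14→14.25]: (1.61+1.50)/2 × 0.25 = 0.38875
  [14.25→20.25]: (1.50+0.29)/2 × 6 = 5.37
  [20.25→20.75]: (0.29+0.25)/2 × 0.5 = 0.135
  Sum = 204.14375 µg/mL·h
k_e = ln2 / t½ = 0.693147 / 2.51 = 0.2762 h^-1
Extrapolated tail: C_last / k_e = 0.25 / 0.2762 = 0.905
AUC_0→∞ = 204.14375 + 0.905 = 205.04875 µg/mL·h

AUC = 205 µg/mL·h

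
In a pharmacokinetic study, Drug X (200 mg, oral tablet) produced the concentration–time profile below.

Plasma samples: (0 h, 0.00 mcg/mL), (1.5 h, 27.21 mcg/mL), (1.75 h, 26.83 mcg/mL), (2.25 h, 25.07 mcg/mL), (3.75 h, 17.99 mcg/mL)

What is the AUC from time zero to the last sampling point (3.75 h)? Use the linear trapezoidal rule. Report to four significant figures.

Trapezoidal AUC_0→3.75:
  [0→1.5]: (0.00+27.21)/2 × 1.5 = 20.4075
  [1.5→1.75]: (27.21+26.83)/2 × 0.25 = 6.755
  [1.75→2.25]: (26.83+25.07)/2 × 0.5 = 12.975
  [2.25→3.75]: (25.07+17.99)/2 × 1.5 = 32.295
  Sum = 72.4325 mcg/mL·h

AUC = 72.43 mcg/mL·h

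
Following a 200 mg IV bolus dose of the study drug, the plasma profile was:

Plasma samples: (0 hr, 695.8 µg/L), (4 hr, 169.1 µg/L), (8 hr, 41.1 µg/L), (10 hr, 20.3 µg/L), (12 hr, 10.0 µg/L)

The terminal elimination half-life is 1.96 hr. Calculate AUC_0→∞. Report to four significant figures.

AUC = 2270 µg/L·hr

Trapezoidal AUC_0→12:
  [0→4]: (695.8+169.1)/2 × 4 = 1729.8
  [4→8]: (169.1+41.1)/2 × 4 = 420.4
  [8→10]: (41.1+20.3)/2 × 2 = 61.4
  [10→12]: (20.3+10.0)/2 × 2 = 30.3
  Sum = 2241.9 µg/L·hr
k_e = ln2 / t½ = 0.693147 / 1.96 = 0.3536 hr^-1
Extrapolated tail: C_last / k_e = 10.0 / 0.3536 = 28.281
AUC_0→∞ = 2241.9 + 28.281 = 2270.181 µg/L·hr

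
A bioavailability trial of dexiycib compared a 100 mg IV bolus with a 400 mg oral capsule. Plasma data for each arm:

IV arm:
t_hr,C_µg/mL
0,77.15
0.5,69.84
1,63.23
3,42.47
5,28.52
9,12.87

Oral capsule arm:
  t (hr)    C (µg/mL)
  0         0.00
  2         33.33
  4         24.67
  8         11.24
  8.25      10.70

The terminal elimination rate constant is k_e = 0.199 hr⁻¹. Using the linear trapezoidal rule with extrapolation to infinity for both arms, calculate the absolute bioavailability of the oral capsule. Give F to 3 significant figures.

F = 0.139

Trapezoidal AUC_0→9 (IV):
  [0→0.5]: (77.15+69.84)/2 × 0.5 = 36.7475
  [0.5→1]: (69.84+63.23)/2 × 0.5 = 33.2675
  [1→3]: (63.23+42.47)/2 × 2 = 105.7
  [3→5]: (42.47+28.52)/2 × 2 = 70.99
  [5→9]: (28.52+12.87)/2 × 4 = 82.78
  Sum = 329.485 µg/mL·hr
IV tail: 12.87/0.199 = 64.673; AUC_iv,0→∞ = 329.485 + 64.673 = 394.158 µg/mL·hr
Trapezoidal AUC_0→8.25 (oral capsule):
  [0→2]: (0.00+33.33)/2 × 2 = 33.33
  [2→4]: (33.33+24.67)/2 × 2 = 58.0
  [4→8]: (24.67+11.24)/2 × 4 = 71.82
  [8→8.25]: (11.24+10.70)/2 × 0.25 = 2.7425
  Sum = 165.8925 µg/mL·hr
oral capsule tail: 10.70/0.199 = 53.769; AUC_ev,0→∞ = 165.8925 + 53.769 = 219.6615 µg/mL·hr
F = (AUC_ev/D_ev)/(AUC_iv/D_iv) = (219.6615/400)/(394.158/100) = 0.54915375/3.94158 = 0.1393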